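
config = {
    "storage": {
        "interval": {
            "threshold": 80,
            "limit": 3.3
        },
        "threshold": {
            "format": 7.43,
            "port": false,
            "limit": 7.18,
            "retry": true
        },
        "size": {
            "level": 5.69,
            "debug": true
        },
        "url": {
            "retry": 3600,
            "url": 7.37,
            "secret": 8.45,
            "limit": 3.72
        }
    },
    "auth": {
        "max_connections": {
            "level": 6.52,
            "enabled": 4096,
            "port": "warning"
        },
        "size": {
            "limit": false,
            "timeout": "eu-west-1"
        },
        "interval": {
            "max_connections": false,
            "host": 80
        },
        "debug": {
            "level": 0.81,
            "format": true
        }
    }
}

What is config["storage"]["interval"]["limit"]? 3.3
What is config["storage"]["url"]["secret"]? 8.45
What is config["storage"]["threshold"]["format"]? 7.43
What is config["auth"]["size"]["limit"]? False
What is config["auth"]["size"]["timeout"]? "eu-west-1"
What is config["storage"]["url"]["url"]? 7.37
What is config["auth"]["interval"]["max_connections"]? False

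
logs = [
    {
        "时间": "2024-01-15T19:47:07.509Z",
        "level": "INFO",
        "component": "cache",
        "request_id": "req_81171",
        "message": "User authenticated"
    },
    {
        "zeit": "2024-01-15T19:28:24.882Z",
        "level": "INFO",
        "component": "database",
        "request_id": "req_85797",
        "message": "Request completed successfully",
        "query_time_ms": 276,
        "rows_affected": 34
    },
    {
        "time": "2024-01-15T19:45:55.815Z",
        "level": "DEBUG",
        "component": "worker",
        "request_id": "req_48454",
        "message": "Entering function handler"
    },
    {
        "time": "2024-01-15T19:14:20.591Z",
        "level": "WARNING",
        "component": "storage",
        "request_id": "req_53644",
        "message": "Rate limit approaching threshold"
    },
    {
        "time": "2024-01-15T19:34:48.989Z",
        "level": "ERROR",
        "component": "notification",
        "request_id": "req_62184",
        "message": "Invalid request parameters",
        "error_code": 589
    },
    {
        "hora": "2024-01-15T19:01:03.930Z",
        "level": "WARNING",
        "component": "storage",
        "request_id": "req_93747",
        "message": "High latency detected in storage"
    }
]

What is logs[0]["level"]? "INFO"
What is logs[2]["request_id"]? "req_48454"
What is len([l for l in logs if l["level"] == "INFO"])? 2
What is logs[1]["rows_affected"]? 34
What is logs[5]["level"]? "WARNING"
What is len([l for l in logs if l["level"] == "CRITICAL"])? 0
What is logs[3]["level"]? "WARNING"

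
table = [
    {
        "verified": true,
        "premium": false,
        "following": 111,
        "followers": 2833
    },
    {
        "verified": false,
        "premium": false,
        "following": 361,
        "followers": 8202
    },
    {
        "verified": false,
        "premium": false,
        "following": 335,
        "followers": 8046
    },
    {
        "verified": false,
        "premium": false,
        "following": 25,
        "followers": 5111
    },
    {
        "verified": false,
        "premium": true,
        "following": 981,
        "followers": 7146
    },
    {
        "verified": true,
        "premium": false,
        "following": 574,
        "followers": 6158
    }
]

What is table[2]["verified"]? False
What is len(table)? 6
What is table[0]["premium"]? False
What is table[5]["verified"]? True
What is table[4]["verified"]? False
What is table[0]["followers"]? 2833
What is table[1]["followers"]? 8202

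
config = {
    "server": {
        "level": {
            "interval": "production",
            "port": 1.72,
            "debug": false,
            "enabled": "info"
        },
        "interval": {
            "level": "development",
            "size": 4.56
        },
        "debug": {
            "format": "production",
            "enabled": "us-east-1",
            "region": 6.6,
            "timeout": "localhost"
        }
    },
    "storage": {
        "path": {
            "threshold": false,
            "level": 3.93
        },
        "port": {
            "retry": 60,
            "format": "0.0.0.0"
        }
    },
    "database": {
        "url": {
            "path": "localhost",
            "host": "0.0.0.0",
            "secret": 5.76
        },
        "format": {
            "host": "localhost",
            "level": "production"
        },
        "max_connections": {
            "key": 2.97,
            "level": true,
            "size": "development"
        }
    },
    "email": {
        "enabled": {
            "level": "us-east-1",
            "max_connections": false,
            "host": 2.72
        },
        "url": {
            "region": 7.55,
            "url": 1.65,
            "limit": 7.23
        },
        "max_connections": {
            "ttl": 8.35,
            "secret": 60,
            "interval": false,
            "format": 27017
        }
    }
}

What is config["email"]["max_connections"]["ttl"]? 8.35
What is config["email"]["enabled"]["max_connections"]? False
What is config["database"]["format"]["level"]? "production"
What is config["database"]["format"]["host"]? "localhost"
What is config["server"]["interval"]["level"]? "development"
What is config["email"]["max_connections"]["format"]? 27017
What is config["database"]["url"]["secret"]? 5.76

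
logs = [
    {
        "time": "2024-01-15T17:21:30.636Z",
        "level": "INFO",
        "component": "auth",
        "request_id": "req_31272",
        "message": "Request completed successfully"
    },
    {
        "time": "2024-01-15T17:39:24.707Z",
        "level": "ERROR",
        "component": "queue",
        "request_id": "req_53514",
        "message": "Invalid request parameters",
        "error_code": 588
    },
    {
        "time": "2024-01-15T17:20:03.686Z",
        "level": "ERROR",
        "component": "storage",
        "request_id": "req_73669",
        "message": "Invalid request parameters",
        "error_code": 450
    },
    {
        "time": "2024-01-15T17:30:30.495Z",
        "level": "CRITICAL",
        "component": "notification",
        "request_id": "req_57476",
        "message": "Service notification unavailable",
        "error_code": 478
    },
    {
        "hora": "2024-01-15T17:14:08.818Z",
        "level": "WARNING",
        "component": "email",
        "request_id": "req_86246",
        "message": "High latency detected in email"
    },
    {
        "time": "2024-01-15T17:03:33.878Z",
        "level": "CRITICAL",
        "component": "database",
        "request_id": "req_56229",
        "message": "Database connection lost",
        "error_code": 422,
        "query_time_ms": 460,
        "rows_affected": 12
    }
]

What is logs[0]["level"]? "INFO"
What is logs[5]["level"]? "CRITICAL"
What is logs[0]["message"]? "Request completed successfully"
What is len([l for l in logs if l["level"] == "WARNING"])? 1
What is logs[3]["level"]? "CRITICAL"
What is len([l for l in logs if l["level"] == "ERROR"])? 2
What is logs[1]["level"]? "ERROR"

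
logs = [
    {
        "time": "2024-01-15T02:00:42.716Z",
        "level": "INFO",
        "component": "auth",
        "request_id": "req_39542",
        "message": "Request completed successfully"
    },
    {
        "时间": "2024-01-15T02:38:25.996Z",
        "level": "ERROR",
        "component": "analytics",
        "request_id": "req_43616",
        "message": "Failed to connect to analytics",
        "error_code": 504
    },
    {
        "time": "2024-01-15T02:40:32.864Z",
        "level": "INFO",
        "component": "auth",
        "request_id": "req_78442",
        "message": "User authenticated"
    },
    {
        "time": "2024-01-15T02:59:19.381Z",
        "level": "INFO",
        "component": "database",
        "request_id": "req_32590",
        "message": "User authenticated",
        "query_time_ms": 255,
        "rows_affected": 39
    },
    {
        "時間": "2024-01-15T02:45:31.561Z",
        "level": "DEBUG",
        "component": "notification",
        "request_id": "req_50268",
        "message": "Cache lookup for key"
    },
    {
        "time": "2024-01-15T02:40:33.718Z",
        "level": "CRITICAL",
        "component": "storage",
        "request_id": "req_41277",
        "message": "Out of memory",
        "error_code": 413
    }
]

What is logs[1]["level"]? "ERROR"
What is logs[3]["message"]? "User authenticated"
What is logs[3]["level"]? "INFO"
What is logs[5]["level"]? "CRITICAL"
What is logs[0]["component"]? "auth"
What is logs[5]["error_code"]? 413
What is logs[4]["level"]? "DEBUG"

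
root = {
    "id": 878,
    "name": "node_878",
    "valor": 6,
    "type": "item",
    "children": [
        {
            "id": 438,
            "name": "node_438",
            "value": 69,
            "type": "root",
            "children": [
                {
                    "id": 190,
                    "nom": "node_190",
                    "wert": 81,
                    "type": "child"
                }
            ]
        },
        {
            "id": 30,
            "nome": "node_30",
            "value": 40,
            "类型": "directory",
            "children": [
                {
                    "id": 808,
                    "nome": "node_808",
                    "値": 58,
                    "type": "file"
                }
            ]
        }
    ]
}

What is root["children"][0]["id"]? 438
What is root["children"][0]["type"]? "root"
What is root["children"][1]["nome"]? "node_30"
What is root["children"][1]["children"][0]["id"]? 808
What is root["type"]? "item"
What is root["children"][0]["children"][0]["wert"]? 81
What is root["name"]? "node_878"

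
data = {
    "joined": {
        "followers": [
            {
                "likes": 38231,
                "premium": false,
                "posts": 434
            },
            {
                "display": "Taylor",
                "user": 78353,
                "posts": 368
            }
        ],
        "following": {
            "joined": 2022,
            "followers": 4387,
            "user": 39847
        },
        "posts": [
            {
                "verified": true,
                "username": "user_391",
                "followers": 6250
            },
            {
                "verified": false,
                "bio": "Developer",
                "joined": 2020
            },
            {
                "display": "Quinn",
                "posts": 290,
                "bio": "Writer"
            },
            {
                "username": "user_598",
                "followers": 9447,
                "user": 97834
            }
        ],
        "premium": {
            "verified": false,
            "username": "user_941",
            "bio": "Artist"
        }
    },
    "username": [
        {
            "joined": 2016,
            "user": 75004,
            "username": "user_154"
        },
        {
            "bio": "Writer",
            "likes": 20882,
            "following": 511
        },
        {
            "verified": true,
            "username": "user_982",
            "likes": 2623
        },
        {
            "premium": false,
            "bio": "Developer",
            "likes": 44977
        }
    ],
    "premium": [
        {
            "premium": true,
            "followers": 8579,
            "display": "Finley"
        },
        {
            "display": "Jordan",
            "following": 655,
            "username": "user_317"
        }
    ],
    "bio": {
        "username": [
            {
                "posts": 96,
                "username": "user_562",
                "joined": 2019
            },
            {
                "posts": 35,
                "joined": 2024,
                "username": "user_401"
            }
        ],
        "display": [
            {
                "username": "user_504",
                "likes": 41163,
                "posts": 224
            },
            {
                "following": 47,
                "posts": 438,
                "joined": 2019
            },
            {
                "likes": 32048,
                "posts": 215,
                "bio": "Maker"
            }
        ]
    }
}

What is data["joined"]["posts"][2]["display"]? "Quinn"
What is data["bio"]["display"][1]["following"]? 47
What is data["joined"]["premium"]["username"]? "user_941"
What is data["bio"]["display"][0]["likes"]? 41163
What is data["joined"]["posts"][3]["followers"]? 9447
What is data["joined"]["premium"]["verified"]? False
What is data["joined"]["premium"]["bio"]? "Artist"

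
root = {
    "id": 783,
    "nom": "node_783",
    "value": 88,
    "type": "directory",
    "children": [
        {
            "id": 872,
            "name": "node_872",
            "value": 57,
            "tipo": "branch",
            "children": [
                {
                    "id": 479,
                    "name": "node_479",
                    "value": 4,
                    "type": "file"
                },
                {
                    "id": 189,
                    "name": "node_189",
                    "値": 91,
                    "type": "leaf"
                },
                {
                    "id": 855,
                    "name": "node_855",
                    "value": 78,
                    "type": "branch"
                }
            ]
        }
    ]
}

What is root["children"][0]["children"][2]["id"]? 855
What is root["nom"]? "node_783"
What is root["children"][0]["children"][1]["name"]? "node_189"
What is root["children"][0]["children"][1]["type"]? "leaf"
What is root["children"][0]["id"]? 872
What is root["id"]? 783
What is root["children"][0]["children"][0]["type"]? "file"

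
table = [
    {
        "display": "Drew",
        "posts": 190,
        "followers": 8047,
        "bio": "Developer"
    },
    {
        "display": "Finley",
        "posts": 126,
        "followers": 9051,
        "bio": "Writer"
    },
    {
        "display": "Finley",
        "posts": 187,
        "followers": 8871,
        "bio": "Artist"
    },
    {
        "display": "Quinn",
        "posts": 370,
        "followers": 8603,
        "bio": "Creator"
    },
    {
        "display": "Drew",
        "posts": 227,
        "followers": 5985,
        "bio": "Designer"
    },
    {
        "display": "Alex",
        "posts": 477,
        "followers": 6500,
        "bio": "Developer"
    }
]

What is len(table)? 6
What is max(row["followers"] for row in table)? 9051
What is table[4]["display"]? "Drew"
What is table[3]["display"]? "Quinn"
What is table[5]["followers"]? 6500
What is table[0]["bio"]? "Developer"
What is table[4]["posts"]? 227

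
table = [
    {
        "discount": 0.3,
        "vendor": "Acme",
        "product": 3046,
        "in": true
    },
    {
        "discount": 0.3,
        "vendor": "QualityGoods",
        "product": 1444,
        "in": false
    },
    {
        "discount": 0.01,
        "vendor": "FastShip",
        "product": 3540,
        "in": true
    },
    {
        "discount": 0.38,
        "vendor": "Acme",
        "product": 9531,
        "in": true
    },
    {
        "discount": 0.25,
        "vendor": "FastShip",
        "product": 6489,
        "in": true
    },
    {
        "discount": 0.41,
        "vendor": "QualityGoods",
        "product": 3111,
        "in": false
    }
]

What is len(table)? 6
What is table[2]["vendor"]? "FastShip"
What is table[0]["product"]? 3046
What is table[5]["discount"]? 0.41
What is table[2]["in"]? True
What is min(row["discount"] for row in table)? 0.01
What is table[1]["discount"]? 0.3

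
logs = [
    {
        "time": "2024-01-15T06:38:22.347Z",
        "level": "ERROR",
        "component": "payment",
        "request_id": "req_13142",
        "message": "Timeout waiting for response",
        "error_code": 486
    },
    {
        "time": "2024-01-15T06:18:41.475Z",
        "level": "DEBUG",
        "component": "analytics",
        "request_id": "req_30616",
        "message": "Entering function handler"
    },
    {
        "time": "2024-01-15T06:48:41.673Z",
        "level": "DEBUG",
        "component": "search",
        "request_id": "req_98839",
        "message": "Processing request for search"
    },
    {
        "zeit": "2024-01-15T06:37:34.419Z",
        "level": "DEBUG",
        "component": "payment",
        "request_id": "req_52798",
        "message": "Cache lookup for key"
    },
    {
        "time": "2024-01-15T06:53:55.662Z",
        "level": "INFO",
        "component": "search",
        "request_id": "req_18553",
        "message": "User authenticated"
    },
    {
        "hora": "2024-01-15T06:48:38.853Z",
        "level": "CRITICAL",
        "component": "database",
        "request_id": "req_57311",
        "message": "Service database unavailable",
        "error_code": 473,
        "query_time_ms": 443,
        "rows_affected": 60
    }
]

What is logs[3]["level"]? "DEBUG"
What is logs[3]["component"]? "payment"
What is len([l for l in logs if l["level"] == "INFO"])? 1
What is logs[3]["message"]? "Cache lookup for key"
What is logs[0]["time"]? "2024-01-15T06:38:22.347Z"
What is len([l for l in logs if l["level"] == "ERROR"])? 1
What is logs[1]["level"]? "DEBUG"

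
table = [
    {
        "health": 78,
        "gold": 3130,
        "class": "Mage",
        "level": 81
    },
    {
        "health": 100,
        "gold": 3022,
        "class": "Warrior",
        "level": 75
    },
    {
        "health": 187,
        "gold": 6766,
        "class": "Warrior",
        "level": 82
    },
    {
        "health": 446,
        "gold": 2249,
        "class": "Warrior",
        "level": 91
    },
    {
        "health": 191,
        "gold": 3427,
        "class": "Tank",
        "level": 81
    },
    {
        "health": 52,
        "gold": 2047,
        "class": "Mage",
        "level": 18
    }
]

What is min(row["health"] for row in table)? 52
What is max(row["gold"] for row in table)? 6766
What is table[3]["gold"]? 2249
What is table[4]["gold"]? 3427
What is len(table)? 6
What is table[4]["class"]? "Tank"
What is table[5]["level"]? 18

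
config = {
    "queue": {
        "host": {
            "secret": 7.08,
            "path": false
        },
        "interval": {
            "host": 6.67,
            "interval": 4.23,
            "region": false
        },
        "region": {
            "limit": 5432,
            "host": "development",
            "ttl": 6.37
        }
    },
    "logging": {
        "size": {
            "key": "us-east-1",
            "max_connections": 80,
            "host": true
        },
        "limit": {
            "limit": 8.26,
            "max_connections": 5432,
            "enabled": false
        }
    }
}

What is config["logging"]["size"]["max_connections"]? 80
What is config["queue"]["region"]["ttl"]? 6.37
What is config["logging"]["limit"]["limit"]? 8.26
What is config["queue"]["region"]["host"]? "development"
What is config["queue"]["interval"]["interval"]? 4.23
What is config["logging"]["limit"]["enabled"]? False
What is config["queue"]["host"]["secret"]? 7.08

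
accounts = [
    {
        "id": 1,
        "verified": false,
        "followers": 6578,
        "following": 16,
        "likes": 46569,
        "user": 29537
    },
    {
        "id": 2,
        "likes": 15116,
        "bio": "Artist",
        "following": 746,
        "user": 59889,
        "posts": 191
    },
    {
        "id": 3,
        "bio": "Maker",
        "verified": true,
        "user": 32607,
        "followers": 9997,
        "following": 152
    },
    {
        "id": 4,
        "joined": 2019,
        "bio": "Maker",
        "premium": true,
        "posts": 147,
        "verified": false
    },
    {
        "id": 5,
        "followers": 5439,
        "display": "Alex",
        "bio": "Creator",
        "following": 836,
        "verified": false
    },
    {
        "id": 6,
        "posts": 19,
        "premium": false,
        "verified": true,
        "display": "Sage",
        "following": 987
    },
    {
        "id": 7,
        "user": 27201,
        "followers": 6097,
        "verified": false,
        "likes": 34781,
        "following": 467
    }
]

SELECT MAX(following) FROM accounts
987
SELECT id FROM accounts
[1, 2, 3, 4, 5, 6, 7]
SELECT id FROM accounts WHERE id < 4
[1, 2, 3]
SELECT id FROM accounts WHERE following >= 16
[1, 2, 3, 5, 6, 7]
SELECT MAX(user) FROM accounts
59889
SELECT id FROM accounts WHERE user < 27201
[]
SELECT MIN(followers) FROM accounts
5439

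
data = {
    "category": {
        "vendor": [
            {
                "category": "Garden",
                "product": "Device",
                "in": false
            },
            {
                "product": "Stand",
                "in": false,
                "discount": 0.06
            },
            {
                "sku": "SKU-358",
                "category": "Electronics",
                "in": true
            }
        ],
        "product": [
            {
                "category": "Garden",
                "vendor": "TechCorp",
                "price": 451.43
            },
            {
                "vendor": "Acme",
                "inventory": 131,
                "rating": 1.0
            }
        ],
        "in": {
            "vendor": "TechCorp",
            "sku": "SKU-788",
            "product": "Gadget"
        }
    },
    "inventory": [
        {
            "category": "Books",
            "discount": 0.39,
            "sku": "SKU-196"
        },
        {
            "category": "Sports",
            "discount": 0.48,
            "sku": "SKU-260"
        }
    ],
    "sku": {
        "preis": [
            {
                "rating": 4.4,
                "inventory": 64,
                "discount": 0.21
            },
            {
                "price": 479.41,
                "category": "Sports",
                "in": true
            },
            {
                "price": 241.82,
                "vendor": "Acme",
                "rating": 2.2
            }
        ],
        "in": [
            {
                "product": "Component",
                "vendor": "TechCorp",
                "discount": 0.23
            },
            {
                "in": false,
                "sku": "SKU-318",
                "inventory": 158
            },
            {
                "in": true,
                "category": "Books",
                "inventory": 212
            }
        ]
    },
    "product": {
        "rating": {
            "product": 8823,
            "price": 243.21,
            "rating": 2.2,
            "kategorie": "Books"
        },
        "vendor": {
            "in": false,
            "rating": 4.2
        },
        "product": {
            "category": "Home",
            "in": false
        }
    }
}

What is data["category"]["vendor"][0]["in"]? False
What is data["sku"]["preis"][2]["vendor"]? "Acme"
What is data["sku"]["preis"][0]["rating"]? 4.4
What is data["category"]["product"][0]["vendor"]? "TechCorp"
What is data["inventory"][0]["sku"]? "SKU-196"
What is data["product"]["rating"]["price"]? 243.21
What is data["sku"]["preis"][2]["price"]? 241.82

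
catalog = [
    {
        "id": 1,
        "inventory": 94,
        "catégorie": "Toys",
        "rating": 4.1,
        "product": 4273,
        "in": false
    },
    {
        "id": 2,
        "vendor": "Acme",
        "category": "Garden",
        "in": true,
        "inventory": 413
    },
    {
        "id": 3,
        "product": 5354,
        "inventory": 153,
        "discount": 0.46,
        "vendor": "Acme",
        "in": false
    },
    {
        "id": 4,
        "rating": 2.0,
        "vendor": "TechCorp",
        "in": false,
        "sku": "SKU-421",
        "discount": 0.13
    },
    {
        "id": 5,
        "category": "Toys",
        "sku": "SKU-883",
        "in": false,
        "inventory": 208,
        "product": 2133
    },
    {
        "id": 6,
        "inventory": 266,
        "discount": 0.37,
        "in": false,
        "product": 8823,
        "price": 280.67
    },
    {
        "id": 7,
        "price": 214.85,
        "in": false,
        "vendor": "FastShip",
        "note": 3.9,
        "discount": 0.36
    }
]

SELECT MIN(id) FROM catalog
1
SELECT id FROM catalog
[1, 2, 3, 4, 5, 6, 7]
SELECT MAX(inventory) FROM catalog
413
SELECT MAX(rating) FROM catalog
4.1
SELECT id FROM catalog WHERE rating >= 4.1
[1]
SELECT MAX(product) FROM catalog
8823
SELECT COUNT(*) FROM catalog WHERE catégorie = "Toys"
1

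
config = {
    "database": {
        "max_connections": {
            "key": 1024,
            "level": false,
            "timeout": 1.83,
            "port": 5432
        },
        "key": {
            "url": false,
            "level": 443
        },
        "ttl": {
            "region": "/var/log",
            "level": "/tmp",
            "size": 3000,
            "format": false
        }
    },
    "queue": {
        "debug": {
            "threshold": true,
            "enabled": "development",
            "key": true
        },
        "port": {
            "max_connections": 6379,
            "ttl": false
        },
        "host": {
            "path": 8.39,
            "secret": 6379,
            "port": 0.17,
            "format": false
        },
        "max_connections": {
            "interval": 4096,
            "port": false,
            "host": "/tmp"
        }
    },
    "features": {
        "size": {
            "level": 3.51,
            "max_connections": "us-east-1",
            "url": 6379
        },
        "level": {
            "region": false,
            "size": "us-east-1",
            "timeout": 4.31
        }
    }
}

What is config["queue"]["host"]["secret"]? 6379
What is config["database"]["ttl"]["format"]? False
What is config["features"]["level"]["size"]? "us-east-1"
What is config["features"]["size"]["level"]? 3.51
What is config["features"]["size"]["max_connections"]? "us-east-1"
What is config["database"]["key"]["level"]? 443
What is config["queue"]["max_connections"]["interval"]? 4096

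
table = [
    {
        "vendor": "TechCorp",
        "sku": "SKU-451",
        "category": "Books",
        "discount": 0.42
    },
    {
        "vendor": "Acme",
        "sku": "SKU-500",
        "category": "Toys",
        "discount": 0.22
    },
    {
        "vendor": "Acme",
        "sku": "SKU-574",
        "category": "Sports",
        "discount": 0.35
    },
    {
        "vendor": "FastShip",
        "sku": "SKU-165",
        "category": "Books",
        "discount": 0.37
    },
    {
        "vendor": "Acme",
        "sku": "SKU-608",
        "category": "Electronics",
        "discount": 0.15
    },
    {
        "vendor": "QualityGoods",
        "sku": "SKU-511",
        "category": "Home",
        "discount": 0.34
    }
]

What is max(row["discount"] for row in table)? 0.42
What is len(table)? 6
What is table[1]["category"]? "Toys"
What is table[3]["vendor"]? "FastShip"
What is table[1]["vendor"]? "Acme"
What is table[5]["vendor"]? "QualityGoods"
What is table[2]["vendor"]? "Acme"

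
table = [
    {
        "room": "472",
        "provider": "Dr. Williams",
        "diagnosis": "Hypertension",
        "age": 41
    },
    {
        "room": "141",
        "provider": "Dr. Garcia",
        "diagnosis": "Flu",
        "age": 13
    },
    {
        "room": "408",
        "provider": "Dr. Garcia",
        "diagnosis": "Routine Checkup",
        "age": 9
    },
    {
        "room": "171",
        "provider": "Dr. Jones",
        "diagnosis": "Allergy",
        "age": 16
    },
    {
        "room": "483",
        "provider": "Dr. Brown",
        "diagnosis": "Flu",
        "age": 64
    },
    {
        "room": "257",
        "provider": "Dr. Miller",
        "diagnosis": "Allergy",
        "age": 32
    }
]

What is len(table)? 6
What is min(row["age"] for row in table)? 9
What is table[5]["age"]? 32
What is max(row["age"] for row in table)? 64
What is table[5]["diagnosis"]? "Allergy"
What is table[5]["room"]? "257"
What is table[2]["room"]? "408"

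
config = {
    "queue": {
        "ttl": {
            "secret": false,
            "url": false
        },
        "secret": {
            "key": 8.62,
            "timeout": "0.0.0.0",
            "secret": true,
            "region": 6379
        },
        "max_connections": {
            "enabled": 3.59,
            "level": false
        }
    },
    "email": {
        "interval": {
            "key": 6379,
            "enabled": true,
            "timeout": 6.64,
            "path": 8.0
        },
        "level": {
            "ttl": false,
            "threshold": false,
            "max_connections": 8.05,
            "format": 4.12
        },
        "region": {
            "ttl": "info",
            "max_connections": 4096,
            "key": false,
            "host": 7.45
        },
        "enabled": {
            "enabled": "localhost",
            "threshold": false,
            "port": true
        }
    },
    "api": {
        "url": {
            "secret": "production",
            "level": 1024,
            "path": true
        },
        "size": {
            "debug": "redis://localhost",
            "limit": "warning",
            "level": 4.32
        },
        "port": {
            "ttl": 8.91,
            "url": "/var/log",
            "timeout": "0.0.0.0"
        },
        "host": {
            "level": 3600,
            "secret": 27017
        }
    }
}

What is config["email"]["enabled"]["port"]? True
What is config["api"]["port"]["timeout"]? "0.0.0.0"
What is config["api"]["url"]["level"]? 1024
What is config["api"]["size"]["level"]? 4.32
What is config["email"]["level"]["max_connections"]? 8.05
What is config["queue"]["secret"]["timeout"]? "0.0.0.0"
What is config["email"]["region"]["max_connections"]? 4096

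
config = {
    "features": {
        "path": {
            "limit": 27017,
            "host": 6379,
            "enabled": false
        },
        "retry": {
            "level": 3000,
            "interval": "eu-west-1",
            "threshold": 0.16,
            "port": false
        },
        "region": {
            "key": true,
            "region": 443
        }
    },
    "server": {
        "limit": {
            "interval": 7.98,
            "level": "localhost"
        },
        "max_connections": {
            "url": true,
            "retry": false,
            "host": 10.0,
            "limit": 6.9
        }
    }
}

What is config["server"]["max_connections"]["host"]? 10.0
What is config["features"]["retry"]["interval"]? "eu-west-1"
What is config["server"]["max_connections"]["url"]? True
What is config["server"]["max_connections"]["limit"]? 6.9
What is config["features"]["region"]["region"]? 443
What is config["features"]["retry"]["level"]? 3000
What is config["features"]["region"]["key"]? True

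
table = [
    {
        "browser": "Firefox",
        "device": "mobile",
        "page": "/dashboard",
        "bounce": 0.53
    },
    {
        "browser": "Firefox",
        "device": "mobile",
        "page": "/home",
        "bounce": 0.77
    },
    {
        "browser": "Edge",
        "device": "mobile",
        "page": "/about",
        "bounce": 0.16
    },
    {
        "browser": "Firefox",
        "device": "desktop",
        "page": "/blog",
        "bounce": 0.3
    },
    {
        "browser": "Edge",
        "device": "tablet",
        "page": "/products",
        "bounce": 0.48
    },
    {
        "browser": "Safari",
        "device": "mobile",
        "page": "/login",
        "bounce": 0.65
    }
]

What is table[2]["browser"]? "Edge"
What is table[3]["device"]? "desktop"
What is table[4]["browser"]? "Edge"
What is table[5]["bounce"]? 0.65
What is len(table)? 6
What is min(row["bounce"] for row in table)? 0.16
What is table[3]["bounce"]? 0.3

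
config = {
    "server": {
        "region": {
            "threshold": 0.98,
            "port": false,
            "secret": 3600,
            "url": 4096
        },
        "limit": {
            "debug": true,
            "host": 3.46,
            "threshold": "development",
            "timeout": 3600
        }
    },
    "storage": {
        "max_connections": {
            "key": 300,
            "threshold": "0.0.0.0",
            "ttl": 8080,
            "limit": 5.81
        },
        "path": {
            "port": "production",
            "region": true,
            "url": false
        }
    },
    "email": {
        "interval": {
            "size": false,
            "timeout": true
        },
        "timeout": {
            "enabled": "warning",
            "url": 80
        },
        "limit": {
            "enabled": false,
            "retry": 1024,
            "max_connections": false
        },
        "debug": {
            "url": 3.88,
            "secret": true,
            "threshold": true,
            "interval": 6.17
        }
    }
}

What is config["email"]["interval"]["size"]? False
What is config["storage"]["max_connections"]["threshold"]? "0.0.0.0"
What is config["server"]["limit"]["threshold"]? "development"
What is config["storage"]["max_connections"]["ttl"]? 8080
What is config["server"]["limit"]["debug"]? True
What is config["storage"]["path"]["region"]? True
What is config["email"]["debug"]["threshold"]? True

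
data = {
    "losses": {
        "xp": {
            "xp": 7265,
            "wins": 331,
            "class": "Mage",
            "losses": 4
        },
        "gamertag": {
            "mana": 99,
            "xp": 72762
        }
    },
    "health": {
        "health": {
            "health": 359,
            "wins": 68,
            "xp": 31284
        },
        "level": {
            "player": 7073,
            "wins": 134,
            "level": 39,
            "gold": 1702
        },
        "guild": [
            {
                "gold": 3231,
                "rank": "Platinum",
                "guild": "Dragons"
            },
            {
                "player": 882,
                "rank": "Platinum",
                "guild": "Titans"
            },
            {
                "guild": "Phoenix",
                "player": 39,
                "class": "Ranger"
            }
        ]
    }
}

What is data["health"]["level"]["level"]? 39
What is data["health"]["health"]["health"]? 359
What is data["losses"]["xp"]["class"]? "Mage"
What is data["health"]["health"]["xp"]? 31284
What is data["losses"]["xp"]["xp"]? 7265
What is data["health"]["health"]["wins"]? 68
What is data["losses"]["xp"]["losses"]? 4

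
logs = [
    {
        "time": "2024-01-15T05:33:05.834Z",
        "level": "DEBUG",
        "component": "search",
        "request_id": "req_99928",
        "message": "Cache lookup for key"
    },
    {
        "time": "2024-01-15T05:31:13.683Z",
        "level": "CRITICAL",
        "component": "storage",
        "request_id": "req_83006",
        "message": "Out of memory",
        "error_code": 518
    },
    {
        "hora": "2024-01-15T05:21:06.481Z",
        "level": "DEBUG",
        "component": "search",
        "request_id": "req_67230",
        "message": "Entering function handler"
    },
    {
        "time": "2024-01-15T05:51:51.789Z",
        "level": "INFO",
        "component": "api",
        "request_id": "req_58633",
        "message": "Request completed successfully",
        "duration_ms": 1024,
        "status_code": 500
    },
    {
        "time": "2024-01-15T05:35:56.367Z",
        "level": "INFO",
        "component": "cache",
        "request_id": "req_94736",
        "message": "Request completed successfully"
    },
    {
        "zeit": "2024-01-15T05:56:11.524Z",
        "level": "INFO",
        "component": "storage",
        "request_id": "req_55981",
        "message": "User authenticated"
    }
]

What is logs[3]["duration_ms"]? 1024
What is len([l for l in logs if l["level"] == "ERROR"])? 0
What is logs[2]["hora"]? "2024-01-15T05:21:06.481Z"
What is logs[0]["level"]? "DEBUG"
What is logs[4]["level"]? "INFO"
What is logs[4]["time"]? "2024-01-15T05:35:56.367Z"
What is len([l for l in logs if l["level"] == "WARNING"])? 0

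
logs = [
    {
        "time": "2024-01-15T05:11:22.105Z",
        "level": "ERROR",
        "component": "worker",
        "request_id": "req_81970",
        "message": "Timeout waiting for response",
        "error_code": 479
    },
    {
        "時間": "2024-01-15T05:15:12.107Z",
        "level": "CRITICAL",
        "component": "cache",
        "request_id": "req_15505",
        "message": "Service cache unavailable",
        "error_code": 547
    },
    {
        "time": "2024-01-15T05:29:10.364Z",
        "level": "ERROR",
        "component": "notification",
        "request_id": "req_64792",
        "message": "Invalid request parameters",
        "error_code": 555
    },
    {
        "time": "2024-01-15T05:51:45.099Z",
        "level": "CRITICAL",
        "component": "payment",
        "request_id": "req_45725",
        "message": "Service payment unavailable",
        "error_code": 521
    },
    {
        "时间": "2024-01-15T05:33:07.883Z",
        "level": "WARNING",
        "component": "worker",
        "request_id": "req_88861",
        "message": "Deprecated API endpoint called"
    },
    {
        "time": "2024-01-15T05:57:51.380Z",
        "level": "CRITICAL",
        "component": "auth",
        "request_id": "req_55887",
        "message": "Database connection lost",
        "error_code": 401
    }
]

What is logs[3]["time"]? "2024-01-15T05:51:45.099Z"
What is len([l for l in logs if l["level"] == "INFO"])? 0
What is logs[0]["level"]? "ERROR"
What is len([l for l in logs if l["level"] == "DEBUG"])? 0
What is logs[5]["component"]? "auth"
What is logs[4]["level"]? "WARNING"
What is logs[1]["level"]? "CRITICAL"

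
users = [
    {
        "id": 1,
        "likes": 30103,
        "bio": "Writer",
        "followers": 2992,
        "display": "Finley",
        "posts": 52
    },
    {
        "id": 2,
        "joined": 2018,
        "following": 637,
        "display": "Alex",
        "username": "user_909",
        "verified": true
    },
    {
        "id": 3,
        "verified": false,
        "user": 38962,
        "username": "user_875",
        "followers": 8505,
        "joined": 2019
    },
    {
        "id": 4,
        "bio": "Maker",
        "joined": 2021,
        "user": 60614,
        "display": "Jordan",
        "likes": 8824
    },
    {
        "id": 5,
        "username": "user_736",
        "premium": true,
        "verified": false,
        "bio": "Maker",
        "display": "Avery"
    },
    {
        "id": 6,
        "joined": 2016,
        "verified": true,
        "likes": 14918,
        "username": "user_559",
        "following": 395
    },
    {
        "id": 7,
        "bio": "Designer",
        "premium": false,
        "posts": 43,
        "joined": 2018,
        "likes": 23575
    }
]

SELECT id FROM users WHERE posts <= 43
[7]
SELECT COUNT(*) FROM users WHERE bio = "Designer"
1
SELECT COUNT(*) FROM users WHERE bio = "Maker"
2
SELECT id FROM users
[1, 2, 3, 4, 5, 6, 7]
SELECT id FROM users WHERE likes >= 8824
[1, 4, 6, 7]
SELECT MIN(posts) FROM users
43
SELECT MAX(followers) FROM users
8505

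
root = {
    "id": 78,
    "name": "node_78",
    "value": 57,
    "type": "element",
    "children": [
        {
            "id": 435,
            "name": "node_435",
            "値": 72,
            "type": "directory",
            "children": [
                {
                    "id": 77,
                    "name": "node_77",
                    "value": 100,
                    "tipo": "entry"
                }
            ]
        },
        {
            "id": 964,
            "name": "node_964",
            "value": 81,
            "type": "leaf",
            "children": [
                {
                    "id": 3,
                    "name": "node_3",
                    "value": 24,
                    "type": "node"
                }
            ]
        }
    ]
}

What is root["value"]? 57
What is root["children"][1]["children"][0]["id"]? 3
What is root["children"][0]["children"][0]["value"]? 100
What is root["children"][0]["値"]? 72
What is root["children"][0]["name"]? "node_435"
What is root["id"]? 78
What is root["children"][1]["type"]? "leaf"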